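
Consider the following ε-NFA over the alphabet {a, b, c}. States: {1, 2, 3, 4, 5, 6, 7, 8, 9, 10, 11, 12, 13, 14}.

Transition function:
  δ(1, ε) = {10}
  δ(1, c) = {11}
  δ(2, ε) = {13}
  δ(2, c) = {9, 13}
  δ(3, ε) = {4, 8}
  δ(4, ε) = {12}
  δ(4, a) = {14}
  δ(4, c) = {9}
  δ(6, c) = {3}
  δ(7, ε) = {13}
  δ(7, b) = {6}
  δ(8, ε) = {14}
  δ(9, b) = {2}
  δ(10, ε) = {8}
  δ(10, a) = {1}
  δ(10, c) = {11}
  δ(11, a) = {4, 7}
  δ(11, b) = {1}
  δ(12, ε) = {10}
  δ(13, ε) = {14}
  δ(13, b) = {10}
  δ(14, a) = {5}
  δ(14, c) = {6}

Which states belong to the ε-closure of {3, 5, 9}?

Start with {3, 5, 9}.
From 3 via ε: add 4, 8.
From 4 via ε: add 12.
From 8 via ε: add 14.
From 12 via ε: add 10.
No new states can be added; the closed set is {3, 4, 5, 8, 9, 10, 12, 14}.

{3, 4, 5, 8, 9, 10, 12, 14}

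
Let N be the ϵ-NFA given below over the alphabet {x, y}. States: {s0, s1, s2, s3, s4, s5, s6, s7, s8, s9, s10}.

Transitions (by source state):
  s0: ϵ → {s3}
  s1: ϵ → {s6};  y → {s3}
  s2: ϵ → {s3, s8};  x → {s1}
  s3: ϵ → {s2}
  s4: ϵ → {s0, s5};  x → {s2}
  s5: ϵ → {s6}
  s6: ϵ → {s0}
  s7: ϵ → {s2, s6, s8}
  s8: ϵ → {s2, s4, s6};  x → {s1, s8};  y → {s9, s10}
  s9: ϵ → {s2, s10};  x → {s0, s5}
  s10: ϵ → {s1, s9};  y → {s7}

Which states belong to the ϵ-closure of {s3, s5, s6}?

{s0, s2, s3, s4, s5, s6, s8}

Start with {s3, s5, s6}.
From s3 via ϵ: add s2.
From s6 via ϵ: add s0.
From s2 via ϵ: add s8.
From s8 via ϵ: add s4.
No new states can be added; the closed set is {s0, s2, s3, s4, s5, s6, s8}.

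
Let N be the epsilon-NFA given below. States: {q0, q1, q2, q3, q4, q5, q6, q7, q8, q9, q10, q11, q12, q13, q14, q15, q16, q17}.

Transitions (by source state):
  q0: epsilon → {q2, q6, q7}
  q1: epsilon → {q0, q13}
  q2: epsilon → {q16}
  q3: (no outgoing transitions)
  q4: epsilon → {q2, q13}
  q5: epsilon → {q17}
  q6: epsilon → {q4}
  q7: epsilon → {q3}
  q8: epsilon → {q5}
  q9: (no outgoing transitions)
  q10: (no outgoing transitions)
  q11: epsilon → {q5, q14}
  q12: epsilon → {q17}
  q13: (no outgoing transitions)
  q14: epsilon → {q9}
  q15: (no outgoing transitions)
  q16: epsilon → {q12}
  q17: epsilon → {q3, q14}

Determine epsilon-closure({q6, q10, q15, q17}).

{q2, q3, q4, q6, q9, q10, q12, q13, q14, q15, q16, q17}

Start with {q6, q10, q15, q17}.
From q6 via epsilon: add q4.
From q17 via epsilon: add q3, q14.
From q4 via epsilon: add q2, q13.
From q14 via epsilon: add q9.
From q2 via epsilon: add q16.
From q16 via epsilon: add q12.
No new states can be added; the closed set is {q2, q3, q4, q6, q9, q10, q12, q13, q14, q15, q16, q17}.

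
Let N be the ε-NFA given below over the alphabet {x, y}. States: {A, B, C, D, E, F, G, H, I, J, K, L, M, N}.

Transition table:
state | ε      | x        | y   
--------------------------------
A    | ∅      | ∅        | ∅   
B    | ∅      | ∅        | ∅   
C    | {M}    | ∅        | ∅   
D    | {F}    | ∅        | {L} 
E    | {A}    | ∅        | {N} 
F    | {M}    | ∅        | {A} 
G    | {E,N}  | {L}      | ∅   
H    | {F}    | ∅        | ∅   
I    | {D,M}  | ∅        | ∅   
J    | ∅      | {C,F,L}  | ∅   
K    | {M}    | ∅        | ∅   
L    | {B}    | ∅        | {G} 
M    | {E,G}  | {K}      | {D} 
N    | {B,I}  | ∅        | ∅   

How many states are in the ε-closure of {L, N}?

Start with {L, N}.
From L via ε: add B.
From N via ε: add I.
From I via ε: add D, M.
From D via ε: add F.
From M via ε: add E, G.
From E via ε: add A.
ε-closure = {A, B, D, E, F, G, I, L, M, N}, which has 10 states.

10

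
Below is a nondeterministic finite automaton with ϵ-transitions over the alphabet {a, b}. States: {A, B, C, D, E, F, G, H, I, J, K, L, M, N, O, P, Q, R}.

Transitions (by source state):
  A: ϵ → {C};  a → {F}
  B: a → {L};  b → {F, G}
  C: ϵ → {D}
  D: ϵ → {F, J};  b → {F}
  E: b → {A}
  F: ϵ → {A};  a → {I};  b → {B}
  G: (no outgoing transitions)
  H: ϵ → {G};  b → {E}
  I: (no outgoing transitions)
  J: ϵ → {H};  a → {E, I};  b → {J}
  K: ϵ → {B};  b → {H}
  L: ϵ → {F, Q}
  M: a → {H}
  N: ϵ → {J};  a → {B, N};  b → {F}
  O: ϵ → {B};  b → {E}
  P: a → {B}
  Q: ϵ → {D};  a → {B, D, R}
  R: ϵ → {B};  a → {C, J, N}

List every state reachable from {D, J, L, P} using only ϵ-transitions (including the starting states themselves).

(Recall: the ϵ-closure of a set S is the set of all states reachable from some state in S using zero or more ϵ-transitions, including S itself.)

{A, C, D, F, G, H, J, L, P, Q}

Start with {D, J, L, P}.
From D via ϵ: add F.
From J via ϵ: add H.
From L via ϵ: add Q.
From F via ϵ: add A.
From H via ϵ: add G.
From A via ϵ: add C.
No new states can be added; the closed set is {A, C, D, F, G, H, J, L, P, Q}.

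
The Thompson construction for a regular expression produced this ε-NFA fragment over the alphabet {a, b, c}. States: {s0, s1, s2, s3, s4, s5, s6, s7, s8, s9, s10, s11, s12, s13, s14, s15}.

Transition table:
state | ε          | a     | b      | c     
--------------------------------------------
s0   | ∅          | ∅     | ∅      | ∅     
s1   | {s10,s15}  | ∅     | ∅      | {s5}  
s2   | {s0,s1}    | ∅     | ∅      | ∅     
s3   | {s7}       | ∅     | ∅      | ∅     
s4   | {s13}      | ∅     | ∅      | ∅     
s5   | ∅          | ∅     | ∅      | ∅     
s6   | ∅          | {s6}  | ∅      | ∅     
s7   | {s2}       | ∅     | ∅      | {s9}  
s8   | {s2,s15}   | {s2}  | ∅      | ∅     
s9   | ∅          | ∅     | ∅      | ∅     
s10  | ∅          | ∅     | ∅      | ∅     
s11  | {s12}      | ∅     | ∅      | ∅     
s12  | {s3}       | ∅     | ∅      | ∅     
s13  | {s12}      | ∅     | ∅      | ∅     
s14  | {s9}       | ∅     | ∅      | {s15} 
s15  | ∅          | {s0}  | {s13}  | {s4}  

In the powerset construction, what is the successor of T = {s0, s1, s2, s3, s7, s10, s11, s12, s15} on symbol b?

s15 on b → {s13}.
No b-transition from s0, s1, s2, s3, s7, s10, s11, s12.
Union after reading b: {s13}.
Now take the ε-closure:
From s13 via ε: add s12.
From s12 via ε: add s3.
From s3 via ε: add s7.
From s7 via ε: add s2.
From s2 via ε: add s0, s1.
From s1 via ε: add s10, s15.
No new states can be added; the closed set is {s0, s1, s2, s3, s7, s10, s12, s13, s15}.

{s0, s1, s2, s3, s7, s10, s12, s13, s15}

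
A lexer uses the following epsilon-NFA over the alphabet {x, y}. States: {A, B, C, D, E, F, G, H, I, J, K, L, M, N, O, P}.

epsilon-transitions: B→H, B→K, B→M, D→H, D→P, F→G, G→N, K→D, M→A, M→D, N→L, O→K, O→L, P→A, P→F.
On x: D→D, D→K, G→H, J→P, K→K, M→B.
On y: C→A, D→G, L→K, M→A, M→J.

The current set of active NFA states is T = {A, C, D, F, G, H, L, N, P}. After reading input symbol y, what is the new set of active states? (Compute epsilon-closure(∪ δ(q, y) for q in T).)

{A, D, F, G, H, K, L, N, P}

C on y → {A}.
D on y → {G}.
L on y → {K}.
No y-transition from A, F, G, H, N, P.
Union after reading y: {A, G, K}.
Now take the epsilon-closure:
From G via epsilon: add N.
From K via epsilon: add D.
From D via epsilon: add H, P.
From N via epsilon: add L.
From P via epsilon: add F.
No new states can be added; the closed set is {A, D, F, G, H, K, L, N, P}.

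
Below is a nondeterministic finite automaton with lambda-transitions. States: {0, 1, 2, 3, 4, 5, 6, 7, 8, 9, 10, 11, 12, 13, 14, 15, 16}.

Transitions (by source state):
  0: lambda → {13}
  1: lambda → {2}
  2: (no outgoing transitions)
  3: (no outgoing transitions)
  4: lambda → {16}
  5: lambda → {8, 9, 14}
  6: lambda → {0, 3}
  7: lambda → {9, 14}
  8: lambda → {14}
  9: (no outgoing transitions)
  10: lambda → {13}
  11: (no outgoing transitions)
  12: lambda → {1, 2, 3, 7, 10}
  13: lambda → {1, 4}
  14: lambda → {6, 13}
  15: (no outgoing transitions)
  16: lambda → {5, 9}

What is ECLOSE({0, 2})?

Start with {0, 2}.
From 0 via lambda: add 13.
From 13 via lambda: add 1, 4.
From 4 via lambda: add 16.
From 16 via lambda: add 5, 9.
From 5 via lambda: add 8, 14.
From 14 via lambda: add 6.
From 6 via lambda: add 3.
No new states can be added; the closed set is {0, 1, 2, 3, 4, 5, 6, 8, 9, 13, 14, 16}.

{0, 1, 2, 3, 4, 5, 6, 8, 9, 13, 14, 16}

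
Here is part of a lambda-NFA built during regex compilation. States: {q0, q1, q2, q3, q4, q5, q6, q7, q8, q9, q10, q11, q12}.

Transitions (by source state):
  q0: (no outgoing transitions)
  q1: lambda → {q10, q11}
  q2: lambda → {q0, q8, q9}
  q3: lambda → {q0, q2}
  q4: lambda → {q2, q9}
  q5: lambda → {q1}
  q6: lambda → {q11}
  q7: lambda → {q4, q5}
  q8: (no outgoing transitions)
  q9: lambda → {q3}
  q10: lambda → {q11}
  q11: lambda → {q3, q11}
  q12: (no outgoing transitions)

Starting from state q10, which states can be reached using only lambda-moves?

{q0, q2, q3, q8, q9, q10, q11}

Start with {q10}.
From q10 via lambda: add q11.
From q11 via lambda: add q3.
From q3 via lambda: add q0, q2.
From q2 via lambda: add q8, q9.
No new states can be added; the closed set is {q0, q2, q3, q8, q9, q10, q11}.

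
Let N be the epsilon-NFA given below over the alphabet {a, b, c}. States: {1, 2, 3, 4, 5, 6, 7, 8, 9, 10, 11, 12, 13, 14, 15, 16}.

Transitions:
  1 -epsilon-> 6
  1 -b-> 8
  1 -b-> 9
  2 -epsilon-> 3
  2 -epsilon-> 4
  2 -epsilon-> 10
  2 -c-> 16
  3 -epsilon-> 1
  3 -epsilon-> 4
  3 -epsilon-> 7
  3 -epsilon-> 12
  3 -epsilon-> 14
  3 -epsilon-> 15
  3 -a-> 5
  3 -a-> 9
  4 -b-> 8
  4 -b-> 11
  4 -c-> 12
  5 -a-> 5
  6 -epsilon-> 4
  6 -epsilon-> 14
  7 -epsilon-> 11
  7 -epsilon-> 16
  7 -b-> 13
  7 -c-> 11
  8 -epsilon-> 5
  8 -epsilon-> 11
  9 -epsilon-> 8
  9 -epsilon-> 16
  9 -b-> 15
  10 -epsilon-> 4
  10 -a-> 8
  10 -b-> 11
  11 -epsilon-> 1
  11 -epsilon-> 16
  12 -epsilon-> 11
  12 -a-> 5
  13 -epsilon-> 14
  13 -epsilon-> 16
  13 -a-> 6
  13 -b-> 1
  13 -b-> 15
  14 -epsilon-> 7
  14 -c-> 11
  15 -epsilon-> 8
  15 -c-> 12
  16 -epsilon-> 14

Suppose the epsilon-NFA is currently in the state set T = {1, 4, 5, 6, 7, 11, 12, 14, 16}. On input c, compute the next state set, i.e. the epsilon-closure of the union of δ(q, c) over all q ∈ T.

{1, 4, 6, 7, 11, 12, 14, 16}

4 on c → {12}.
7 on c → {11}.
14 on c → {11}.
No c-transition from 1, 5, 6, 11, 12, 16.
Union after reading c: {11, 12}.
Now take the epsilon-closure:
From 11 via epsilon: add 1, 16.
From 1 via epsilon: add 6.
From 16 via epsilon: add 14.
From 6 via epsilon: add 4.
From 14 via epsilon: add 7.
No new states can be added; the closed set is {1, 4, 6, 7, 11, 12, 14, 16}.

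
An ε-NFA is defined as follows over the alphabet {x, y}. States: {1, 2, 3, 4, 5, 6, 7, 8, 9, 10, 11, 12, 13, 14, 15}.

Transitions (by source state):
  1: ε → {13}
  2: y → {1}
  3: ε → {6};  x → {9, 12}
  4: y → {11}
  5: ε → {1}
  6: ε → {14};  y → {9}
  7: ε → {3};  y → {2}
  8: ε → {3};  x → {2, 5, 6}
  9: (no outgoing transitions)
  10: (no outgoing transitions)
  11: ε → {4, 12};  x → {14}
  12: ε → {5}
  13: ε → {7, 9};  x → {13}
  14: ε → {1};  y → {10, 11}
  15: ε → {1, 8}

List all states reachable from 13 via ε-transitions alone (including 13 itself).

Start with {13}.
From 13 via ε: add 7, 9.
From 7 via ε: add 3.
From 3 via ε: add 6.
From 6 via ε: add 14.
From 14 via ε: add 1.
No new states can be added; the closed set is {1, 3, 6, 7, 9, 13, 14}.

{1, 3, 6, 7, 9, 13, 14}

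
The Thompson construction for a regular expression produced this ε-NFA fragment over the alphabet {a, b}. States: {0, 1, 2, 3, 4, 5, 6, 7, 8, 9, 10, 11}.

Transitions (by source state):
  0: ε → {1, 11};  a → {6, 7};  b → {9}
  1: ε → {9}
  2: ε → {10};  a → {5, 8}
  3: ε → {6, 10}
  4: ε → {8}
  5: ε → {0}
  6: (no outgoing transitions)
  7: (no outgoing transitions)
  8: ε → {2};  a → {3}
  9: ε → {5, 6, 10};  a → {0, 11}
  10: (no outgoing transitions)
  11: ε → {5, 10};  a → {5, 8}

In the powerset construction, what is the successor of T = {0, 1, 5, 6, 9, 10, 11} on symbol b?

{0, 1, 5, 6, 9, 10, 11}

0 on b → {9}.
No b-transition from 1, 5, 6, 9, 10, 11.
Union after reading b: {9}.
Now take the ε-closure:
From 9 via ε: add 5, 6, 10.
From 5 via ε: add 0.
From 0 via ε: add 1, 11.
No new states can be added; the closed set is {0, 1, 5, 6, 9, 10, 11}.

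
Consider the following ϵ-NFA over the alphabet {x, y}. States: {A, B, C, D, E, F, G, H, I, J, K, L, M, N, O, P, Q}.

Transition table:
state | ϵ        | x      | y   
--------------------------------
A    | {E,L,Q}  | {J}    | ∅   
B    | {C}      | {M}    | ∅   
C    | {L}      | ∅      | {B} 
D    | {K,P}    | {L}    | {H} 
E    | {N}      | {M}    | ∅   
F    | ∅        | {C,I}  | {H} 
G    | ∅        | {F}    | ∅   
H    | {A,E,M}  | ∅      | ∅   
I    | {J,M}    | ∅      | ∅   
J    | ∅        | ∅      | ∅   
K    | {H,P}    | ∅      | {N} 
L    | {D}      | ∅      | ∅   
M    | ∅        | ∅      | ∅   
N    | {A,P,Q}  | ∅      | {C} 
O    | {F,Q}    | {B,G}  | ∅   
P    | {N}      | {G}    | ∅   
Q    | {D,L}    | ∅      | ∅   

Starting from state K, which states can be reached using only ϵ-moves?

{A, D, E, H, K, L, M, N, P, Q}

Start with {K}.
From K via ϵ: add H, P.
From H via ϵ: add A, E, M.
From P via ϵ: add N.
From A via ϵ: add L, Q.
From L via ϵ: add D.
No new states can be added; the closed set is {A, D, E, H, K, L, M, N, P, Q}.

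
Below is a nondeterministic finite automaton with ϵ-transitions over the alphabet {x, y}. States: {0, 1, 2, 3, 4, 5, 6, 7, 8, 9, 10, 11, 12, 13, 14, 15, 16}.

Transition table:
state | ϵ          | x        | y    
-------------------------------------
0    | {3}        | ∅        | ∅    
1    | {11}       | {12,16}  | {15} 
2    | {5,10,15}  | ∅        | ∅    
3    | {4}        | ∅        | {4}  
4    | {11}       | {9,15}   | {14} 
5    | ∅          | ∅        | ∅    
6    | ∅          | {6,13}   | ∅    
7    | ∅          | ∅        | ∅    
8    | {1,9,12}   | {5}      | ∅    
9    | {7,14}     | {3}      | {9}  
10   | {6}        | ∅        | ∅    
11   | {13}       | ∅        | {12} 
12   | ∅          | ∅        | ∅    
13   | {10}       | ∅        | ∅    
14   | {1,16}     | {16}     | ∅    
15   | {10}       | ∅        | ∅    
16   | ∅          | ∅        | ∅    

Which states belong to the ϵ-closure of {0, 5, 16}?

Start with {0, 5, 16}.
From 0 via ϵ: add 3.
From 3 via ϵ: add 4.
From 4 via ϵ: add 11.
From 11 via ϵ: add 13.
From 13 via ϵ: add 10.
From 10 via ϵ: add 6.
No new states can be added; the closed set is {0, 3, 4, 5, 6, 10, 11, 13, 16}.

{0, 3, 4, 5, 6, 10, 11, 13, 16}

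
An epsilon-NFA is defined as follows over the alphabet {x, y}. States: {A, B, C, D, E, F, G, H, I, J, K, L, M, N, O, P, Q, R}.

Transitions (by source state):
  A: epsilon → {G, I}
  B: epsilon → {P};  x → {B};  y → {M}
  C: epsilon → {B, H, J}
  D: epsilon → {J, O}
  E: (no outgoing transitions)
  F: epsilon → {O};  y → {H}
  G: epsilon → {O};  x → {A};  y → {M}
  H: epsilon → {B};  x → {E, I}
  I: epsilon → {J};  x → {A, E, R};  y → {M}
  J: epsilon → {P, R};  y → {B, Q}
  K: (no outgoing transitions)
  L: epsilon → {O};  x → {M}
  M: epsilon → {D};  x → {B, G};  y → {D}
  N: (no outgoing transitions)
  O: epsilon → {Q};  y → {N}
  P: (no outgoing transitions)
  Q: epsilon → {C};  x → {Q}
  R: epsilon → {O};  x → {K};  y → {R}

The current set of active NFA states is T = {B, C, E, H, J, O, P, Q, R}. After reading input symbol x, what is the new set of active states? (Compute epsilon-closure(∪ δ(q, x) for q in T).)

B on x → {B}.
H on x → {E, I}.
Q on x → {Q}.
R on x → {K}.
No x-transition from C, E, J, O, P.
Union after reading x: {B, E, I, K, Q}.
Now take the epsilon-closure:
From B via epsilon: add P.
From I via epsilon: add J.
From Q via epsilon: add C.
From C via epsilon: add H.
From J via epsilon: add R.
From R via epsilon: add O.
No new states can be added; the closed set is {B, C, E, H, I, J, K, O, P, Q, R}.

{B, C, E, H, I, J, K, O, P, Q, R}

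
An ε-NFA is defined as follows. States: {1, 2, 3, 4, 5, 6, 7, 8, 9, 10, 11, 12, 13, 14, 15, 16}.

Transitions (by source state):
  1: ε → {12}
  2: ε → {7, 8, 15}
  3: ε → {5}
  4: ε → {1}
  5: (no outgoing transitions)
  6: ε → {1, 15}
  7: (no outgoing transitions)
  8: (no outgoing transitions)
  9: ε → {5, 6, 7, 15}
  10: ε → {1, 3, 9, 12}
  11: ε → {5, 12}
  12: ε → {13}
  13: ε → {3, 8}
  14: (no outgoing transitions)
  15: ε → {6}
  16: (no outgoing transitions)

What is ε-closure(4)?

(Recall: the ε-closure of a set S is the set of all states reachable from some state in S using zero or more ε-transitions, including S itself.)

{1, 3, 4, 5, 8, 12, 13}

Start with {4}.
From 4 via ε: add 1.
From 1 via ε: add 12.
From 12 via ε: add 13.
From 13 via ε: add 3, 8.
From 3 via ε: add 5.
No new states can be added; the closed set is {1, 3, 4, 5, 8, 12, 13}.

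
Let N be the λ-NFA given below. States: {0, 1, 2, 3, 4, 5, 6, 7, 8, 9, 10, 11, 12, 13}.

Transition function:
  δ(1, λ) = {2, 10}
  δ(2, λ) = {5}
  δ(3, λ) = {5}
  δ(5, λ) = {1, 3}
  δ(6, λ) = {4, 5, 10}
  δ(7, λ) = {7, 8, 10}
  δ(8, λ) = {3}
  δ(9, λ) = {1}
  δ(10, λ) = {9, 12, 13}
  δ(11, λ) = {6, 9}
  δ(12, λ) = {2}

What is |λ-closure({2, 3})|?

Start with {2, 3}.
From 2 via λ: add 5.
From 5 via λ: add 1.
From 1 via λ: add 10.
From 10 via λ: add 9, 12, 13.
λ-closure = {1, 2, 3, 5, 9, 10, 12, 13}, which has 8 states.

8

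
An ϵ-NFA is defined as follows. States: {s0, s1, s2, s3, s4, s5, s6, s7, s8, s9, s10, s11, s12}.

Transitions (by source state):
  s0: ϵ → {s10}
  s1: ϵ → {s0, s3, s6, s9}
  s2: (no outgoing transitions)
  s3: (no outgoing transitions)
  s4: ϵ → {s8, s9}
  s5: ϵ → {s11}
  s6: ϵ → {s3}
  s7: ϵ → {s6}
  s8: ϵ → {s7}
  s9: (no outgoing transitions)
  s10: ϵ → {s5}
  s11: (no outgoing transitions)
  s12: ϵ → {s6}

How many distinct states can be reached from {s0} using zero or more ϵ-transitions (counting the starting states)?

Start with {s0}.
From s0 via ϵ: add s10.
From s10 via ϵ: add s5.
From s5 via ϵ: add s11.
ϵ-closure = {s0, s5, s10, s11}, which has 4 states.

4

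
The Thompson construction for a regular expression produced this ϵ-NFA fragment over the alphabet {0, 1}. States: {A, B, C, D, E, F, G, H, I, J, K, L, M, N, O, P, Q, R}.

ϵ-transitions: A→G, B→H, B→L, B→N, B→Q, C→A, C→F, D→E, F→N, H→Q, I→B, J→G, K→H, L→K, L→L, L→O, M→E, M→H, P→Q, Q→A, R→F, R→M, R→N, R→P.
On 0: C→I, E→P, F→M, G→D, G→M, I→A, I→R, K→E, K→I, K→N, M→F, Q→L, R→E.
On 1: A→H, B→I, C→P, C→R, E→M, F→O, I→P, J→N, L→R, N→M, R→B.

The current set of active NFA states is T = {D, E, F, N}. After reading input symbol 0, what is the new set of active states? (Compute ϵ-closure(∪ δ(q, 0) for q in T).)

E on 0 → {P}.
F on 0 → {M}.
No 0-transition from D, N.
Union after reading 0: {M, P}.
Now take the ϵ-closure:
From M via ϵ: add E, H.
From P via ϵ: add Q.
From Q via ϵ: add A.
From A via ϵ: add G.
No new states can be added; the closed set is {A, E, G, H, M, P, Q}.

{A, E, G, H, M, P, Q}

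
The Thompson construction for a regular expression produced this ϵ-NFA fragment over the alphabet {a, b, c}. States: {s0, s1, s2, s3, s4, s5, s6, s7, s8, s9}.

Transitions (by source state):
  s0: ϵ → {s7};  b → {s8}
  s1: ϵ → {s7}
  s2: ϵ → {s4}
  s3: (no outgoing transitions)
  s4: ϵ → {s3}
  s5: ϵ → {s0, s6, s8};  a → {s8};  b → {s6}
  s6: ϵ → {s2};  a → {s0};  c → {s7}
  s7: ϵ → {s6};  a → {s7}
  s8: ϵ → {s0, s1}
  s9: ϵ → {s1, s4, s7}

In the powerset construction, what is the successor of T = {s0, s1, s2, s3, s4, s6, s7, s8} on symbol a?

s6 on a → {s0}.
s7 on a → {s7}.
No a-transition from s0, s1, s2, s3, s4, s8.
Union after reading a: {s0, s7}.
Now take the ϵ-closure:
From s7 via ϵ: add s6.
From s6 via ϵ: add s2.
From s2 via ϵ: add s4.
From s4 via ϵ: add s3.
No new states can be added; the closed set is {s0, s2, s3, s4, s6, s7}.

{s0, s2, s3, s4, s6, s7}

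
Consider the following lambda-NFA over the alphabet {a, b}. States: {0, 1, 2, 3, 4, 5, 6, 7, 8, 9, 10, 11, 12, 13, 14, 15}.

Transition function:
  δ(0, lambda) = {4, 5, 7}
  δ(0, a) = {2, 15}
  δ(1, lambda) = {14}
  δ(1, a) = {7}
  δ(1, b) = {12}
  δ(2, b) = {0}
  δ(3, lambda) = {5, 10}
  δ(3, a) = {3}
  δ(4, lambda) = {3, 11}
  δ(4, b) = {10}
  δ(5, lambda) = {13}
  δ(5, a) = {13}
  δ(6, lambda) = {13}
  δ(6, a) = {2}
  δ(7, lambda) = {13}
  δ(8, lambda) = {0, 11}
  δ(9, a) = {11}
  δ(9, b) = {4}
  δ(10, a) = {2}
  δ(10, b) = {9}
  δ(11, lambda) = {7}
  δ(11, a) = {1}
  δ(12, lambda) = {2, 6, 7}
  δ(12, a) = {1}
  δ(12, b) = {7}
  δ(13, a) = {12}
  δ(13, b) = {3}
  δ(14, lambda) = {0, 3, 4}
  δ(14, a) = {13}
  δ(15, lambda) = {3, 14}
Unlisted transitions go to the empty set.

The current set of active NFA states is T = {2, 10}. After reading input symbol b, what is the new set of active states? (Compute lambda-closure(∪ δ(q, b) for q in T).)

2 on b → {0}.
10 on b → {9}.
Union after reading b: {0, 9}.
Now take the lambda-closure:
From 0 via lambda: add 4, 5, 7.
From 4 via lambda: add 3, 11.
From 5 via lambda: add 13.
From 3 via lambda: add 10.
No new states can be added; the closed set is {0, 3, 4, 5, 7, 9, 10, 11, 13}.

{0, 3, 4, 5, 7, 9, 10, 11, 13}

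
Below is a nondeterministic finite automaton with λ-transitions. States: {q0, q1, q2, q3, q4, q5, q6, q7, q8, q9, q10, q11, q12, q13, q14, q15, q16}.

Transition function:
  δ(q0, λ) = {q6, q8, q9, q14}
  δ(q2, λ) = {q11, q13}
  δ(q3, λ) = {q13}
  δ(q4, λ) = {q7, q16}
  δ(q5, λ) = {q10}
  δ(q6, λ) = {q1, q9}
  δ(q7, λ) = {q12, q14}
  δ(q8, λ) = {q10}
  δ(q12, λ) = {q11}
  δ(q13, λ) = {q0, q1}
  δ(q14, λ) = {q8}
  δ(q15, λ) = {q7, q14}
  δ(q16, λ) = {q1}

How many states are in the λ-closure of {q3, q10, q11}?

Start with {q3, q10, q11}.
From q3 via λ: add q13.
From q13 via λ: add q0, q1.
From q0 via λ: add q6, q8, q9, q14.
λ-closure = {q0, q1, q3, q6, q8, q9, q10, q11, q13, q14}, which has 10 states.

10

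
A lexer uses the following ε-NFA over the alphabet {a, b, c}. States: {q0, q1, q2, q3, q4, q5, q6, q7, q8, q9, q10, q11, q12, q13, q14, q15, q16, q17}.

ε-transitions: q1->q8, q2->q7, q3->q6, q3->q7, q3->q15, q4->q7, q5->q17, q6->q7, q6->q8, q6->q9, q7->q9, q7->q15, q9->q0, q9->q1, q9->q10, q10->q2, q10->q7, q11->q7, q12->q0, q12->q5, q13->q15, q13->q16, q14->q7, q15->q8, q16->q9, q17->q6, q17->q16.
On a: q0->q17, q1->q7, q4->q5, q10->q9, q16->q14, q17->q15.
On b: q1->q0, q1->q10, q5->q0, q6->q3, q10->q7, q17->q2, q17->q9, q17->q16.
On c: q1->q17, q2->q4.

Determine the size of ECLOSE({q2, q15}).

Start with {q2, q15}.
From q2 via ε: add q7.
From q15 via ε: add q8.
From q7 via ε: add q9.
From q9 via ε: add q0, q1, q10.
ε-closure = {q0, q1, q2, q7, q8, q9, q10, q15}, which has 8 states.

8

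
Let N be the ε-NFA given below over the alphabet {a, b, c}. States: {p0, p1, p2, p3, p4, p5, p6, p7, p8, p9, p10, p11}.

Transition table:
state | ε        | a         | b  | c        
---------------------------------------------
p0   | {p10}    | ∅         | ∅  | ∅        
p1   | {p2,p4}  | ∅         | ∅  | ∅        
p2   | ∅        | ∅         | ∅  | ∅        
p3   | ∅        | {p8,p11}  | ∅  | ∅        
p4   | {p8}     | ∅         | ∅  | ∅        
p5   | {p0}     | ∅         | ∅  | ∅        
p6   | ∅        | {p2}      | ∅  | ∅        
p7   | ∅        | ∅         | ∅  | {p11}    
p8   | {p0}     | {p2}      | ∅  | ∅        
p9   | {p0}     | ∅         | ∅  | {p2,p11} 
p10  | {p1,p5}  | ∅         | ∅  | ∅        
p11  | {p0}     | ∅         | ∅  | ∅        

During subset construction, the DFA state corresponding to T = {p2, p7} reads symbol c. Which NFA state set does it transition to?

{p0, p1, p2, p4, p5, p8, p10, p11}

p7 on c → {p11}.
No c-transition from p2.
Union after reading c: {p11}.
Now take the ε-closure:
From p11 via ε: add p0.
From p0 via ε: add p10.
From p10 via ε: add p1, p5.
From p1 via ε: add p2, p4.
From p4 via ε: add p8.
No new states can be added; the closed set is {p0, p1, p2, p4, p5, p8, p10, p11}.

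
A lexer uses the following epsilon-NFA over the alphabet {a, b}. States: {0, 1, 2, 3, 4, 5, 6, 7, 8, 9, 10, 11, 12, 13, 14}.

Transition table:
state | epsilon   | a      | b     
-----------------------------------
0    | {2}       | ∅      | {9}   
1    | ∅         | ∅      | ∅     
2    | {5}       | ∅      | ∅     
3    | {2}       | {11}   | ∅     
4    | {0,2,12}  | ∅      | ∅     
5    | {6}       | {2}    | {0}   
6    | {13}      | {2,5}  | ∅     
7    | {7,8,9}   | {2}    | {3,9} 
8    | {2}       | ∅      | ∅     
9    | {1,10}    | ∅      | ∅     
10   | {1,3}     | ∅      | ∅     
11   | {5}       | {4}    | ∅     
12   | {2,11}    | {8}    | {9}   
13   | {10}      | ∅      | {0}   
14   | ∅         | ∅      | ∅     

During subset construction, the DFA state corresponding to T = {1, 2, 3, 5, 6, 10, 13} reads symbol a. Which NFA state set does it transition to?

3 on a → {11}.
5 on a → {2}.
6 on a → {2, 5}.
No a-transition from 1, 2, 10, 13.
Union after reading a: {2, 5, 11}.
Now take the epsilon-closure:
From 5 via epsilon: add 6.
From 6 via epsilon: add 13.
From 13 via epsilon: add 10.
From 10 via epsilon: add 1, 3.
No new states can be added; the closed set is {1, 2, 3, 5, 6, 10, 11, 13}.

{1, 2, 3, 5, 6, 10, 11, 13}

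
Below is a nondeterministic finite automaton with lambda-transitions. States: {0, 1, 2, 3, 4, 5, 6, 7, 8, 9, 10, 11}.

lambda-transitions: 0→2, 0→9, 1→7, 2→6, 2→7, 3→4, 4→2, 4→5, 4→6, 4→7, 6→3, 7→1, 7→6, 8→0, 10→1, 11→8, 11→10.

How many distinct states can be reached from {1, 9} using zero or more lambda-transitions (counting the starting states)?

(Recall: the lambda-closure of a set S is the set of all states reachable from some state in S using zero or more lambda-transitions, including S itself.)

8

Start with {1, 9}.
From 1 via lambda: add 7.
From 7 via lambda: add 6.
From 6 via lambda: add 3.
From 3 via lambda: add 4.
From 4 via lambda: add 2, 5.
lambda-closure = {1, 2, 3, 4, 5, 6, 7, 9}, which has 8 states.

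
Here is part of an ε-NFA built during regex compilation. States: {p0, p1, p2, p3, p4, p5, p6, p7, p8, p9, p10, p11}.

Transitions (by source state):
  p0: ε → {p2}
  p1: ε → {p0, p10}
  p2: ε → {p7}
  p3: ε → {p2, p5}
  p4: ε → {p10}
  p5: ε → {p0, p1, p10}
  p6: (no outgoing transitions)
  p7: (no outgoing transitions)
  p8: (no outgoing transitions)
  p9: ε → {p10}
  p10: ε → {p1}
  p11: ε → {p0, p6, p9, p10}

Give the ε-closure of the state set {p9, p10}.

{p0, p1, p2, p7, p9, p10}

Start with {p9, p10}.
From p10 via ε: add p1.
From p1 via ε: add p0.
From p0 via ε: add p2.
From p2 via ε: add p7.
No new states can be added; the closed set is {p0, p1, p2, p7, p9, p10}.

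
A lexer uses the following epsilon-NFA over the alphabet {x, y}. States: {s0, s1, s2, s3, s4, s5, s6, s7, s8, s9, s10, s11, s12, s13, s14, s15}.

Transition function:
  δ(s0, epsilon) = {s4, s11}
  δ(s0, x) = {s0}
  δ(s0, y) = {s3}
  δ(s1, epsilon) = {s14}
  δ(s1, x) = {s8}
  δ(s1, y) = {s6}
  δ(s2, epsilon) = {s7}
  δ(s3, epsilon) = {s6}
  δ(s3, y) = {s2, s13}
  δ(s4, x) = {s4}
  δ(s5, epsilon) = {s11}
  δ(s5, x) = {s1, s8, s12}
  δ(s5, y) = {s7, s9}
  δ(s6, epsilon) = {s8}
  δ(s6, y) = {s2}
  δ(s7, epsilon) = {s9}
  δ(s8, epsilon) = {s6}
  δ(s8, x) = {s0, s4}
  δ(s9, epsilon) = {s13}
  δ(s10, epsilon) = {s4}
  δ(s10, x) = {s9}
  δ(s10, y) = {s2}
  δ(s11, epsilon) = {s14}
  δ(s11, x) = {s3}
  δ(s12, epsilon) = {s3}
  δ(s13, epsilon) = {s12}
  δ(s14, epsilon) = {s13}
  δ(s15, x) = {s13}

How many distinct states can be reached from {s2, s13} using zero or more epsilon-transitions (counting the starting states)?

Start with {s2, s13}.
From s2 via epsilon: add s7.
From s13 via epsilon: add s12.
From s7 via epsilon: add s9.
From s12 via epsilon: add s3.
From s3 via epsilon: add s6.
From s6 via epsilon: add s8.
epsilon-closure = {s2, s3, s6, s7, s8, s9, s12, s13}, which has 8 states.

8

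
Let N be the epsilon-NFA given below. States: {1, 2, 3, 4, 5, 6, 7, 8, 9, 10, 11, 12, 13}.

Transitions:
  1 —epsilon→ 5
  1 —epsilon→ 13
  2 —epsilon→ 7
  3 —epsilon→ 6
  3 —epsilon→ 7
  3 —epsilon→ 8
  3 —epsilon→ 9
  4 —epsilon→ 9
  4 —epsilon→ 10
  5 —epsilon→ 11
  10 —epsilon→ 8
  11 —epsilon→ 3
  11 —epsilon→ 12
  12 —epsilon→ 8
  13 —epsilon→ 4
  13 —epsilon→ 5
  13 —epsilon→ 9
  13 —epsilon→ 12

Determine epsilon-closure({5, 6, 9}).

Start with {5, 6, 9}.
From 5 via epsilon: add 11.
From 11 via epsilon: add 3, 12.
From 3 via epsilon: add 7, 8.
No new states can be added; the closed set is {3, 5, 6, 7, 8, 9, 11, 12}.

{3, 5, 6, 7, 8, 9, 11, 12}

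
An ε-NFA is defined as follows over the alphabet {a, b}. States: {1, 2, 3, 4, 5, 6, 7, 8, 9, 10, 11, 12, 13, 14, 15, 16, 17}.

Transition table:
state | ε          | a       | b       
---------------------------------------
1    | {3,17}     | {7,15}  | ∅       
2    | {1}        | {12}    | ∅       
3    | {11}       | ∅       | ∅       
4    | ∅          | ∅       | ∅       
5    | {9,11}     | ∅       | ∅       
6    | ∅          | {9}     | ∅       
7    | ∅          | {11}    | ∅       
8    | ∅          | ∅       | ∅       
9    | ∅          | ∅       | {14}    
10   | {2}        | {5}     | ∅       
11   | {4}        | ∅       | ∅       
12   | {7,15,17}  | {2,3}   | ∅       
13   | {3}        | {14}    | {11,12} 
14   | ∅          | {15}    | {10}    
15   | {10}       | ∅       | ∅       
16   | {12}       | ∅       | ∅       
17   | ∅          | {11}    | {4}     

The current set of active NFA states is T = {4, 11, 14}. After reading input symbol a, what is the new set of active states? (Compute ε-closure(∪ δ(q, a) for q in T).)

14 on a → {15}.
No a-transition from 4, 11.
Union after reading a: {15}.
Now take the ε-closure:
From 15 via ε: add 10.
From 10 via ε: add 2.
From 2 via ε: add 1.
From 1 via ε: add 3, 17.
From 3 via ε: add 11.
From 11 via ε: add 4.
No new states can be added; the closed set is {1, 2, 3, 4, 10, 11, 15, 17}.

{1, 2, 3, 4, 10, 11, 15, 17}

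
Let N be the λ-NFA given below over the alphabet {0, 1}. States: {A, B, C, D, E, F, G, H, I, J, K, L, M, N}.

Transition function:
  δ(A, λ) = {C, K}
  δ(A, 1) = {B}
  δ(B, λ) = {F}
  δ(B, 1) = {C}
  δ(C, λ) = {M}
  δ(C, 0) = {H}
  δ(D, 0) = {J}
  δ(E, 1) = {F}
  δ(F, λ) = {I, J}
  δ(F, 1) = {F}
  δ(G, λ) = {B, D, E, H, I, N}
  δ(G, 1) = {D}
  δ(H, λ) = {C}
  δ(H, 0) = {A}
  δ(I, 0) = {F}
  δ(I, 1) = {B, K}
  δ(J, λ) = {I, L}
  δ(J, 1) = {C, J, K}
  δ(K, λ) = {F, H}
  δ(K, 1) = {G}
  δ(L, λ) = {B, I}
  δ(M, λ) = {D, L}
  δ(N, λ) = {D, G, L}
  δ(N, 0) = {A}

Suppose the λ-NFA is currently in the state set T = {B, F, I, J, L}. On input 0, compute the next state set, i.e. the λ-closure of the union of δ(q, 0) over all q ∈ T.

{B, F, I, J, L}

I on 0 → {F}.
No 0-transition from B, F, J, L.
Union after reading 0: {F}.
Now take the λ-closure:
From F via λ: add I, J.
From J via λ: add L.
From L via λ: add B.
No new states can be added; the closed set is {B, F, I, J, L}.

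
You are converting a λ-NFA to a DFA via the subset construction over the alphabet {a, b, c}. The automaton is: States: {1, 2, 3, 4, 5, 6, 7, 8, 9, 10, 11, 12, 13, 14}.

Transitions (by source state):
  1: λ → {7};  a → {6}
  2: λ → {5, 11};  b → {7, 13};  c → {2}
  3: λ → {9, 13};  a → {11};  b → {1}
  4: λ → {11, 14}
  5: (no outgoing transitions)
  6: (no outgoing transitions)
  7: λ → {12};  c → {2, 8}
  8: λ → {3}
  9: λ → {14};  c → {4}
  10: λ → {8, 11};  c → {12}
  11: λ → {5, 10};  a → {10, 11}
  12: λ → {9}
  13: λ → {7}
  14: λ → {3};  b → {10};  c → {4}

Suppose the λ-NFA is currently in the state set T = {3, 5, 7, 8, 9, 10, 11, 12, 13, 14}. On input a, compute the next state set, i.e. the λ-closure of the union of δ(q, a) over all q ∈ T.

3 on a → {11}.
11 on a → {10, 11}.
No a-transition from 5, 7, 8, 9, 10, 12, 13, 14.
Union after reading a: {10, 11}.
Now take the λ-closure:
From 10 via λ: add 8.
From 11 via λ: add 5.
From 8 via λ: add 3.
From 3 via λ: add 9, 13.
From 9 via λ: add 14.
From 13 via λ: add 7.
From 7 via λ: add 12.
No new states can be added; the closed set is {3, 5, 7, 8, 9, 10, 11, 12, 13, 14}.

{3, 5, 7, 8, 9, 10, 11, 12, 13, 14}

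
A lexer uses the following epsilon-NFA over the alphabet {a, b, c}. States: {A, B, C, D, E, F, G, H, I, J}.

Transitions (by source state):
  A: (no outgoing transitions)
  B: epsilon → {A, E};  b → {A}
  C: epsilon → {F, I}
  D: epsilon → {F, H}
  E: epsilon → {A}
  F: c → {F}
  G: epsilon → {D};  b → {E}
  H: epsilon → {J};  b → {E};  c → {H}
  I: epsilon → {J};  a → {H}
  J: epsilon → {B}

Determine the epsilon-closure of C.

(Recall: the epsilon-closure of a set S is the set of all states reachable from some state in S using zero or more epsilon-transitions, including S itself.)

Start with {C}.
From C via epsilon: add F, I.
From I via epsilon: add J.
From J via epsilon: add B.
From B via epsilon: add A, E.
No new states can be added; the closed set is {A, B, C, E, F, I, J}.

{A, B, C, E, F, I, J}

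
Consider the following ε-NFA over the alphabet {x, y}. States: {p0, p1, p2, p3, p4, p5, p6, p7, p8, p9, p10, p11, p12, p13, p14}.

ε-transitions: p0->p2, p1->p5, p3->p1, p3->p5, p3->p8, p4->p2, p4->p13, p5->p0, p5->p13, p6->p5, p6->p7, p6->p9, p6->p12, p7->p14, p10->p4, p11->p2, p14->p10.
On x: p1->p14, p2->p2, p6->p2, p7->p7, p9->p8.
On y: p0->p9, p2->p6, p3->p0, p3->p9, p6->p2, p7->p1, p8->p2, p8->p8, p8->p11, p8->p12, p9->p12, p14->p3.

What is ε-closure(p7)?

{p2, p4, p7, p10, p13, p14}

Start with {p7}.
From p7 via ε: add p14.
From p14 via ε: add p10.
From p10 via ε: add p4.
From p4 via ε: add p2, p13.
No new states can be added; the closed set is {p2, p4, p7, p10, p13, p14}.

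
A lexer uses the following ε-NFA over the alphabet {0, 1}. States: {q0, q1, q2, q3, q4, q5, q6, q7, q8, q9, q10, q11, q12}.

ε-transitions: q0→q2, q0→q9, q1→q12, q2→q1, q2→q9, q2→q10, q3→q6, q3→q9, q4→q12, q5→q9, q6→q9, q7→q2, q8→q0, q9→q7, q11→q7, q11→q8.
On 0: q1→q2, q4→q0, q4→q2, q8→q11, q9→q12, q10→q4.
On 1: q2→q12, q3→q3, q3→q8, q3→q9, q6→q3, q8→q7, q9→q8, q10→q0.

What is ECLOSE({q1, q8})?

{q0, q1, q2, q7, q8, q9, q10, q12}

Start with {q1, q8}.
From q1 via ε: add q12.
From q8 via ε: add q0.
From q0 via ε: add q2, q9.
From q2 via ε: add q10.
From q9 via ε: add q7.
No new states can be added; the closed set is {q0, q1, q2, q7, q8, q9, q10, q12}.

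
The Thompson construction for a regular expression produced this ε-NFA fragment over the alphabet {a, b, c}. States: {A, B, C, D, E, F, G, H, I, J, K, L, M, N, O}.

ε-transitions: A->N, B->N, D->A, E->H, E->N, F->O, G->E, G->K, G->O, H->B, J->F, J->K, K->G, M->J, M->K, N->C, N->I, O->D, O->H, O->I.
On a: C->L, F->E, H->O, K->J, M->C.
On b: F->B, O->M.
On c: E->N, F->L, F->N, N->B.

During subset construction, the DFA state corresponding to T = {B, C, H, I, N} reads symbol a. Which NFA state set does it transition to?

{A, B, C, D, H, I, L, N, O}

C on a → {L}.
H on a → {O}.
No a-transition from B, I, N.
Union after reading a: {L, O}.
Now take the ε-closure:
From O via ε: add D, H, I.
From D via ε: add A.
From H via ε: add B.
From A via ε: add N.
From N via ε: add C.
No new states can be added; the closed set is {A, B, C, D, H, I, L, N, O}.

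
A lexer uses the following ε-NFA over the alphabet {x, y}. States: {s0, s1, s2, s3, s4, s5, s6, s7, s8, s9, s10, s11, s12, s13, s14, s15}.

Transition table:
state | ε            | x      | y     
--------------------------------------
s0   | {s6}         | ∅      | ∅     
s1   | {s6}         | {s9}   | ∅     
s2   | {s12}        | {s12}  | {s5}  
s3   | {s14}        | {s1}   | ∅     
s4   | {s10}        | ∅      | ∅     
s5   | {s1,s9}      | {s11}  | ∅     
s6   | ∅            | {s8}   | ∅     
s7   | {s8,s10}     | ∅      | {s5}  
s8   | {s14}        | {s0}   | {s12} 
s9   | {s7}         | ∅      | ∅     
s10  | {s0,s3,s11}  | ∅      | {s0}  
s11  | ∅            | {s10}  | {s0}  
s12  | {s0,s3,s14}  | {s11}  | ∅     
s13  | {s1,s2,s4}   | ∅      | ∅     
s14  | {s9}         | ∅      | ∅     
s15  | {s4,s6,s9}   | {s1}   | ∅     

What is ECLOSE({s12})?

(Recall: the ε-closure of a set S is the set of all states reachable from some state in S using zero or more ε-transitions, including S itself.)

Start with {s12}.
From s12 via ε: add s0, s3, s14.
From s0 via ε: add s6.
From s14 via ε: add s9.
From s9 via ε: add s7.
From s7 via ε: add s8, s10.
From s10 via ε: add s11.
No new states can be added; the closed set is {s0, s3, s6, s7, s8, s9, s10, s11, s12, s14}.

{s0, s3, s6, s7, s8, s9, s10, s11, s12, s14}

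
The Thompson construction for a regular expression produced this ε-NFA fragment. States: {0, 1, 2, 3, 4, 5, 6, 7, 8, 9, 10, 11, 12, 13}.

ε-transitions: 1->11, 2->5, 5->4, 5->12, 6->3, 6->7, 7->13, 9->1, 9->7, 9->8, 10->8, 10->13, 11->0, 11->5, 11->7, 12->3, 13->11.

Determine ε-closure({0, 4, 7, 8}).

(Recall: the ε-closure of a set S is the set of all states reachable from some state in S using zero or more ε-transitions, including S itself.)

Start with {0, 4, 7, 8}.
From 7 via ε: add 13.
From 13 via ε: add 11.
From 11 via ε: add 5.
From 5 via ε: add 12.
From 12 via ε: add 3.
No new states can be added; the closed set is {0, 3, 4, 5, 7, 8, 11, 12, 13}.

{0, 3, 4, 5, 7, 8, 11, 12, 13}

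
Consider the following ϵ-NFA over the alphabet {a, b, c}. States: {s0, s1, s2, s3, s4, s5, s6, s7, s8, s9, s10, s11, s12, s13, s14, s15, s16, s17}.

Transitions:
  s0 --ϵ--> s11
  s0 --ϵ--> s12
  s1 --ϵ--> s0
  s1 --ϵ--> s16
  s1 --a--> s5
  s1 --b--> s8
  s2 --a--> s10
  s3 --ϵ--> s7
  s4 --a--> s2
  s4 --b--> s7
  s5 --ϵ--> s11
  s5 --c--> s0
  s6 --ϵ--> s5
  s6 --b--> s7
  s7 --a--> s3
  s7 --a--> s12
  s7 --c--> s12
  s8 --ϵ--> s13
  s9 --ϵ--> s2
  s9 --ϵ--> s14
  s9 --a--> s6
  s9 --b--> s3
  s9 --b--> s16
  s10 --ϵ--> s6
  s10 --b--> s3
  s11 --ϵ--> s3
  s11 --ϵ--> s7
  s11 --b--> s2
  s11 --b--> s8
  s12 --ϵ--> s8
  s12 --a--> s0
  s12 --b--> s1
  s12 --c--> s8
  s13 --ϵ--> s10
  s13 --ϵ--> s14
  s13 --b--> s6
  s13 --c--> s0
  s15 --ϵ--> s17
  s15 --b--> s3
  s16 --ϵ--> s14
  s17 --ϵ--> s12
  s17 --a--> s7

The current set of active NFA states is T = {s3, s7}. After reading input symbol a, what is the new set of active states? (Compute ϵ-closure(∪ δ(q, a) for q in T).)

s7 on a → {s3, s12}.
No a-transition from s3.
Union after reading a: {s3, s12}.
Now take the ϵ-closure:
From s3 via ϵ: add s7.
From s12 via ϵ: add s8.
From s8 via ϵ: add s13.
From s13 via ϵ: add s10, s14.
From s10 via ϵ: add s6.
From s6 via ϵ: add s5.
From s5 via ϵ: add s11.
No new states can be added; the closed set is {s3, s5, s6, s7, s8, s10, s11, s12, s13, s14}.

{s3, s5, s6, s7, s8, s10, s11, s12, s13, s14}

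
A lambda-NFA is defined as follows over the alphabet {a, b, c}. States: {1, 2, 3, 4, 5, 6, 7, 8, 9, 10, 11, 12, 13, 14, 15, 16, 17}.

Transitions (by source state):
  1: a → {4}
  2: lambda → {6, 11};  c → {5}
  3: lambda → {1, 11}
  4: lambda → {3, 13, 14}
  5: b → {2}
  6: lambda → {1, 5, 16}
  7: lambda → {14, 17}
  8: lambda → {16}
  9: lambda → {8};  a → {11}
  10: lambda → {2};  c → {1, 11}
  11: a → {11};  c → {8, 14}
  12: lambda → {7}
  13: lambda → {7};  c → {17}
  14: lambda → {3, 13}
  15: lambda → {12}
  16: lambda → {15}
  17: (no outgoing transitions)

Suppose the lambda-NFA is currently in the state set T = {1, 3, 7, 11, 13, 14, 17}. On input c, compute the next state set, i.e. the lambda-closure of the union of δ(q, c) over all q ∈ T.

11 on c → {8, 14}.
13 on c → {17}.
No c-transition from 1, 3, 7, 14, 17.
Union after reading c: {8, 14, 17}.
Now take the lambda-closure:
From 8 via lambda: add 16.
From 14 via lambda: add 3, 13.
From 3 via lambda: add 1, 11.
From 13 via lambda: add 7.
From 16 via lambda: add 15.
From 15 via lambda: add 12.
No new states can be added; the closed set is {1, 3, 7, 8, 11, 12, 13, 14, 15, 16, 17}.

{1, 3, 7, 8, 11, 12, 13, 14, 15, 16, 17}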